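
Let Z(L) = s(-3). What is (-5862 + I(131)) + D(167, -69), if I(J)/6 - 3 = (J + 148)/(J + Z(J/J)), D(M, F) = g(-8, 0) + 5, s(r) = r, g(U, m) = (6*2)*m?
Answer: -372859/64 ≈ -5825.9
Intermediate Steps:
g(U, m) = 12*m
Z(L) = -3
D(M, F) = 5 (D(M, F) = 12*0 + 5 = 0 + 5 = 5)
I(J) = 18 + 6*(148 + J)/(-3 + J) (I(J) = 18 + 6*((J + 148)/(J - 3)) = 18 + 6*((148 + J)/(-3 + J)) = 18 + 6*(148 + J)/(-3 + J))
(-5862 + I(131)) + D(167, -69) = (-5862 + 6*(139 + 4*131)/(-3 + 131)) + 5 = (-5862 + 6*(139 + 524)/128) + 5 = (-5862 + 6*(1/128)*663) + 5 = (-5862 + 1989/64) + 5 = -373179/64 + 5 = -372859/64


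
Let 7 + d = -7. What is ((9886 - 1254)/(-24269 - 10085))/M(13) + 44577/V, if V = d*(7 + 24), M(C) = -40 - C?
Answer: -40580180693/395105354 ≈ -102.71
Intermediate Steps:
d = -14 (d = -7 - 7 = -14)
V = -434 (V = -14*(7 + 24) = -14*31 = -434)
((9886 - 1254)/(-24269 - 10085))/M(13) + 44577/V = ((9886 - 1254)/(-24269 - 10085))/(-40 - 1*13) + 44577/(-434) = (8632/(-34354))/(-40 - 13) + 44577*(-1/434) = (8632*(-1/34354))/(-53) - 44577/434 = -4316/17177*(-1/53) - 44577/434 = 4316/910381 - 44577/434 = -40580180693/395105354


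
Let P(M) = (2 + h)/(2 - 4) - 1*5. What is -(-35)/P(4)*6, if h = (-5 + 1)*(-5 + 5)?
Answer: -35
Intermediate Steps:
h = 0 (h = -4*0 = 0)
P(M) = -6 (P(M) = (2 + 0)/(2 - 4) - 1*5 = 2/(-2) - 5 = 2*(-½) - 5 = -1 - 5 = -6)
-(-35)/P(4)*6 = -(-35)/(-6)*6 = -(-35)*(-1)/6*6 = -7*⅚*6 = -35/6*6 = -35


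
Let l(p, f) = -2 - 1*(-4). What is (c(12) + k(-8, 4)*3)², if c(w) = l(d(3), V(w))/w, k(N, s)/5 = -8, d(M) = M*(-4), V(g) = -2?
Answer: 516961/36 ≈ 14360.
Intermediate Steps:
d(M) = -4*M
k(N, s) = -40 (k(N, s) = 5*(-8) = -40)
l(p, f) = 2 (l(p, f) = -2 + 4 = 2)
c(w) = 2/w
(c(12) + k(-8, 4)*3)² = (2/12 - 40*3)² = (2*(1/12) - 120)² = (⅙ - 120)² = (-719/6)² = 516961/36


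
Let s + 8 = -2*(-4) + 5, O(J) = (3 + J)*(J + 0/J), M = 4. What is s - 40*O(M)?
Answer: -1115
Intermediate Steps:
O(J) = J*(3 + J) (O(J) = (3 + J)*(J + 0) = (3 + J)*J = J*(3 + J))
s = 5 (s = -8 + (-2*(-4) + 5) = -8 + (8 + 5) = -8 + 13 = 5)
s - 40*O(M) = 5 - 160*(3 + 4) = 5 - 160*7 = 5 - 40*28 = 5 - 1120 = -1115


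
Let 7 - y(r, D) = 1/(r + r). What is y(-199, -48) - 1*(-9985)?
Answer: 3976817/398 ≈ 9992.0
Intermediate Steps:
y(r, D) = 7 - 1/(2*r) (y(r, D) = 7 - 1/(r + r) = 7 - 1/(2*r))
y(-199, -48) - 1*(-9985) = (7 - 1/2/(-199)) - 1*(-9985) = (7 - 1/2*(-1/199)) + 9985 = (7 + 1/398) + 9985 = 2787/398 + 9985 = 3976817/398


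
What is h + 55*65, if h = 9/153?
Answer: 60776/17 ≈ 3575.1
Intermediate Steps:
h = 1/17 (h = 9*(1/153) = 1/17 ≈ 0.058824)
h + 55*65 = 1/17 + 55*65 = 1/17 + 3575 = 60776/17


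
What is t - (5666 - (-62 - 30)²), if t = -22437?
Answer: -19639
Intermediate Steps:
t - (5666 - (-62 - 30)²) = -22437 - (5666 - (-62 - 30)²) = -22437 - (5666 - 1*(-92)²) = -22437 - (5666 - 1*8464) = -22437 - (5666 - 8464) = -22437 - 1*(-2798) = -22437 + 2798 = -19639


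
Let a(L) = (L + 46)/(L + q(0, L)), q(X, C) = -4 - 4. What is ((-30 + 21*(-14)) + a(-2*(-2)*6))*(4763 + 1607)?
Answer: -8144045/4 ≈ -2.0360e+6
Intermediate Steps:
q(X, C) = -8
a(L) = (46 + L)/(-8 + L) (a(L) = (L + 46)/(L - 8) = (46 + L)/(-8 + L))
((-30 + 21*(-14)) + a(-2*(-2)*6))*(4763 + 1607) = ((-30 + 21*(-14)) + (46 - 2*(-2)*6)/(-8 - 2*(-2)*6))*(4763 + 1607) = ((-30 - 294) + (46 + 4*6)/(-8 + 4*6))*6370 = (-324 + (46 + 24)/(-8 + 24))*6370 = (-324 + 70/16)*6370 = (-324 + (1/16)*70)*6370 = (-324 + 35/8)*6370 = -2557/8*6370 = -8144045/4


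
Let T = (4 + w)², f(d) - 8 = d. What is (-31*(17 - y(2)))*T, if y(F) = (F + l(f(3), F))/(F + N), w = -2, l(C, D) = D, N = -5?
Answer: -6820/3 ≈ -2273.3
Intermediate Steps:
f(d) = 8 + d
y(F) = 2*F/(-5 + F) (y(F) = (F + F)/(F - 5) = (2*F)/(-5 + F) = 2*F/(-5 + F))
T = 4 (T = (4 - 2)² = 2² = 4)
(-31*(17 - y(2)))*T = -31*(17 - 2*2/(-5 + 2))*4 = -31*(17 - 2*2/(-3))*4 = -31*(17 - 2*2*(-1)/3)*4 = -31*(17 - 1*(-4/3))*4 = -31*(17 + 4/3)*4 = -31*55/3*4 = -1705/3*4 = -6820/3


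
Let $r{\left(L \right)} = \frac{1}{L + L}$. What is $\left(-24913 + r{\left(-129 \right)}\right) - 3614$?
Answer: $- \frac{7359967}{258} \approx -28527.0$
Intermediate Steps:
$r{\left(L \right)} = \frac{1}{2 L}$
$\left(-24913 + r{\left(-129 \right)}\right) - 3614 = \left(-24913 + \frac{1}{2 \left(-129\right)}\right) - 3614 = \left(-24913 + \frac{1}{2} \left(- \frac{1}{129}\right)\right) - 3614 = \left(-24913 - \frac{1}{258}\right) - 3614 = - \frac{6427555}{258} - 3614 = - \frac{7359967}{258}$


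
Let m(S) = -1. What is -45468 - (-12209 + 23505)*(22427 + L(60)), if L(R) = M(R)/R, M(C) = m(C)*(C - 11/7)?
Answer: -26603835284/105 ≈ -2.5337e+8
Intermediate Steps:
M(C) = 11/7 - C (M(C) = -(C - 11/7) = -(-11/7 + C) = 11/7 - C)
L(R) = (11/7 - R)/R
-45468 - (-12209 + 23505)*(22427 + L(60)) = -45468 - (-12209 + 23505)*(22427 + (11/7 - 1*60)/60) = -45468 - 11296*(22427 + (11/7 - 60)/60) = -45468 - 11296*(22427 + (1/60)*(-409/7)) = -45468 - 11296*(22427 - 409/420) = -45468 - 11296*9418931/420 = -45468 - 1*26599061144/105 = -45468 - 26599061144/105 = -26603835284/105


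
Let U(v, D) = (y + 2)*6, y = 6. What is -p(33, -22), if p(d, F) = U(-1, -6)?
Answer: -48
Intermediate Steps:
U(v, D) = 48 (U(v, D) = (6 + 2)*6 = 8*6 = 48)
p(d, F) = 48
-p(33, -22) = -1*48 = -48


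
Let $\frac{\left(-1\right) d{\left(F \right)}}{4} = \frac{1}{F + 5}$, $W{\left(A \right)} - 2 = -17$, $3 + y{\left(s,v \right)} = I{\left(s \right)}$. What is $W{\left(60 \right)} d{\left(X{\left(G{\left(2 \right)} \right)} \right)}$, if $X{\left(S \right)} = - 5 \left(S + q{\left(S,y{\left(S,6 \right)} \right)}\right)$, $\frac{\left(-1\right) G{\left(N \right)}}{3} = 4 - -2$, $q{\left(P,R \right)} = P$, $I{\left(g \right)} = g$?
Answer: $\frac{12}{37} \approx 0.32432$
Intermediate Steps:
$y{\left(s,v \right)} = -3 + s$
$W{\left(A \right)} = -15$ ($W{\left(A \right)} = 2 - 17 = -15$)
$G{\left(N \right)} = -18$ ($G{\left(N \right)} = - 3 \left(4 - -2\right) = - 3 \left(4 + 2\right) = \left(-3\right) 6 = -18$)
$X{\left(S \right)} = - 10 S$ ($X{\left(S \right)} = - 5 \left(S + S\right) = - 5 \cdot 2 S = - 10 S$)
$d{\left(F \right)} = - \frac{4}{5 + F}$ ($d{\left(F \right)} = - \frac{4}{F + 5} = - \frac{4}{5 + F}$)
$W{\left(60 \right)} d{\left(X{\left(G{\left(2 \right)} \right)} \right)} = - 15 \left(- \frac{4}{5 - -180}\right) = - 15 \left(- \frac{4}{5 + 180}\right) = - 15 \left(- \frac{4}{185}\right) = - 15 \left(\left(-4\right) \frac{1}{185}\right) = \left(-15\right) \left(- \frac{4}{185}\right) = \frac{12}{37}$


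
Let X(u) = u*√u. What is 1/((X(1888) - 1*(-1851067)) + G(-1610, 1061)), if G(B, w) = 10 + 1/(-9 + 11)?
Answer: 7404310/13679032207737 - 30208*√118/13679032207737 ≈ 5.1730e-7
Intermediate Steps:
X(u) = u^(3/2)
G(B, w) = 21/2 (G(B, w) = 10 + 1/2 = 10 + (½)*1 = 10 + ½ = 21/2)
1/((X(1888) - 1*(-1851067)) + G(-1610, 1061)) = 1/((1888^(3/2) - 1*(-1851067)) + 21/2) = 1/((7552*√118 + 1851067) + 21/2) = 1/((1851067 + 7552*√118) + 21/2) = 1/(3702155/2 + 7552*√118)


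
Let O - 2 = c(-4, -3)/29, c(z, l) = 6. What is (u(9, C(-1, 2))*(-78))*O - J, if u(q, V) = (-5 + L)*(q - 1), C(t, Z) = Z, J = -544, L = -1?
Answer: 255392/29 ≈ 8806.6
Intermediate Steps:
u(q, V) = 6 - 6*q (u(q, V) = (-5 - 1)*(q - 1) = -6*(-1 + q) = 6 - 6*q)
O = 64/29 (O = 2 + 6/29 = 64/29 ≈ 2.2069)
(u(9, C(-1, 2))*(-78))*O - J = ((6 - 6*9)*(-78))*(64/29) - 1*(-544) = ((6 - 54)*(-78))*(64/29) + 544 = -48*(-78)*(64/29) + 544 = 3744*(64/29) + 544 = 239616/29 + 544 = 255392/29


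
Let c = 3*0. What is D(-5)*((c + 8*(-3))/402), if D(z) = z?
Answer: 20/67 ≈ 0.29851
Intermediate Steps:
c = 0
D(-5)*((c + 8*(-3))/402) = -5*(0 + 8*(-3))/402 = -5*(0 - 24)/402 = -(-120)/402 = -5*(-4/67) = 20/67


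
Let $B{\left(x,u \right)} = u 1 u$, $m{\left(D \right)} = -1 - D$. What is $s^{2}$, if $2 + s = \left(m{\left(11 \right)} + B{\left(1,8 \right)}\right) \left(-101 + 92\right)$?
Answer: $220900$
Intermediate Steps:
$B{\left(x,u \right)} = u^{2}$ ($B{\left(x,u \right)} = u u = u^{2}$)
$s = -470$ ($s = -2 + \left(\left(-1 - 11\right) + 8^{2}\right) \left(-101 + 92\right) = -2 + \left(\left(-1 - 11\right) + 64\right) \left(-9\right) = -2 + \left(-12 + 64\right) \left(-9\right) = -2 + 52 \left(-9\right) = -2 - 468 = -470$)
$s^{2} = \left(-470\right)^{2} = 220900$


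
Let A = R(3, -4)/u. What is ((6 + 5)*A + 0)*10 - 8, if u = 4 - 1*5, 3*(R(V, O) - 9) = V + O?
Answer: -2884/3 ≈ -961.33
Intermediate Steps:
R(V, O) = 9 + O/3 + V/3 (R(V, O) = 9 + (V + O)/3 = 9 + (O + V)/3 = 9 + (O/3 + V/3) = 9 + O/3 + V/3)
u = -1 (u = 4 - 5 = -1)
A = -26/3 (A = (9 + (⅓)*(-4) + (⅓)*3)/(-1) = (9 - 4/3 + 1)*(-1) = (26/3)*(-1) = -26/3 ≈ -8.6667)
((6 + 5)*A + 0)*10 - 8 = ((6 + 5)*(-26/3) + 0)*10 - 8 = (11*(-26/3) + 0)*10 - 8 = (-286/3 + 0)*10 - 8 = -286/3*10 - 8 = -2860/3 - 8 = -2884/3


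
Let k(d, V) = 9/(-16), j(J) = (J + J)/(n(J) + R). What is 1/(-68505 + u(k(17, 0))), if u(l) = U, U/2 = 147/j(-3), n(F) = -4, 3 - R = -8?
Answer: -1/68848 ≈ -1.4525e-5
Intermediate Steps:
R = 11 (R = 3 - 1*(-8) = 3 + 8 = 11)
j(J) = 2*J/7 (j(J) = (J + J)/(-4 + 11) = (2*J)/7 = (2*J)*(⅐) = 2*J/7)
U = -343 (U = 2*(147/(((2/7)*(-3)))) = 2*(147/(-6/7)) = 2*(147*(-7/6)) = 2*(-343/2) = -343)
k(d, V) = -9/16 (k(d, V) = 9*(-1/16) = -9/16)
u(l) = -343
1/(-68505 + u(k(17, 0))) = 1/(-68505 - 343) = 1/(-68848) = -1/68848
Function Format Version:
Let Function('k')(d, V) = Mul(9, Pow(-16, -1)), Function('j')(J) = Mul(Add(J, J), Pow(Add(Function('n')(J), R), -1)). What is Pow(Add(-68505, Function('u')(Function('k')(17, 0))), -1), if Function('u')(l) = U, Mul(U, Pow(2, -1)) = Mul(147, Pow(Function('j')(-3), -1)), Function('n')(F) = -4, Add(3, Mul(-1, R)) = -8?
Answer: Rational(-1, 68848) ≈ -1.4525e-5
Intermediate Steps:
R = 11 (R = Add(3, Mul(-1, -8)) = Add(3, 8) = 11)
Function('j')(J) = Mul(Rational(2, 7), J) (Function('j')(J) = Mul(Add(J, J), Pow(Add(-4, 11), -1)) = Mul(Mul(2, J), Pow(7, -1)) = Mul(Mul(2, J), Rational(1, 7)) = Mul(Rational(2, 7), J))
U = -343 (U = Mul(2, Mul(147, Pow(Mul(Rational(2, 7), -3), -1))) = Mul(2, Mul(147, Pow(Rational(-6, 7), -1))) = Mul(2, Mul(147, Rational(-7, 6))) = Mul(2, Rational(-343, 2)) = -343)
Function('k')(d, V) = Rational(-9, 16) (Function('k')(d, V) = Mul(9, Rational(-1, 16)) = Rational(-9, 16))
Function('u')(l) = -343
Pow(Add(-68505, Function('u')(Function('k')(17, 0))), -1) = Pow(Add(-68505, -343), -1) = Pow(-68848, -1) = Rational(-1, 68848)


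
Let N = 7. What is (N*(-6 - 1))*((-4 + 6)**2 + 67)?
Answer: -3479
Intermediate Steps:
(N*(-6 - 1))*((-4 + 6)**2 + 67) = (7*(-6 - 1))*((-4 + 6)**2 + 67) = (7*(-7))*(2**2 + 67) = -49*(4 + 67) = -49*71 = -3479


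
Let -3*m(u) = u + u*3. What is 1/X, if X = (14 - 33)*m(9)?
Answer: 1/228 ≈ 0.0043860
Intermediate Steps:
m(u) = -4*u/3 (m(u) = -(u + u*3)/3 = -(u + 3*u)/3 = -4*u/3)
X = 228 (X = (14 - 33)*(-4/3*9) = -19*(-12) = 228)
1/X = 1/228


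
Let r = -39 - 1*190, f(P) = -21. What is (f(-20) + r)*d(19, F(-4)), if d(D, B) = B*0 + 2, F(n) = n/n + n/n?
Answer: -500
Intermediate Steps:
F(n) = 2 (F(n) = 1 + 1 = 2)
d(D, B) = 2 (d(D, B) = 0 + 2 = 2)
r = -229 (r = -39 - 190 = -229)
(f(-20) + r)*d(19, F(-4)) = (-21 - 229)*2 = -250*2 = -500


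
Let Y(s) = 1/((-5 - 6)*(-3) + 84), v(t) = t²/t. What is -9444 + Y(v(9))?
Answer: -1104947/117 ≈ -9444.0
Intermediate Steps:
v(t) = t
Y(s) = 1/117 (Y(s) = 1/(-11*(-3) + 84) = 1/(33 + 84) = 1/117)
-9444 + Y(v(9)) = -9444 + 1/117 = -1104947/117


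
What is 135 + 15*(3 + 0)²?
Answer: 270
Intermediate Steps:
135 + 15*(3 + 0)² = 135 + 15*3² = 135 + 15*9 = 135 + 135 = 270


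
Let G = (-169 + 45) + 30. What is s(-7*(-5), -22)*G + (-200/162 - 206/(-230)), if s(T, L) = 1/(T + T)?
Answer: -21932/13041 ≈ -1.6818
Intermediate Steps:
s(T, L) = 1/(2*T)
G = -94 (G = -124 + 30 = -94)
s(-7*(-5), -22)*G + (-200/162 - 206/(-230)) = (1/(2*((-7*(-5)))))*(-94) + (-200/162 - 206/(-230)) = ((1/2)/35)*(-94) + (-200*1/162 - 206*(-1/230)) = ((1/2)*(1/35))*(-94) + (-100/81 + 103/115) = (1/70)*(-94) - 3157/9315 = -47/35 - 3157/9315 = -21932/13041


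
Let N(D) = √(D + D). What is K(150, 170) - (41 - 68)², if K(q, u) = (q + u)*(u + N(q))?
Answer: 53671 + 3200*√3 ≈ 59214.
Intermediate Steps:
N(D) = √2*√D (N(D) = √(2*D) = √2*√D)
K(q, u) = (q + u)*(u + √2*√q)
K(150, 170) - (41 - 68)² = (170² + 150*170 + √2*150^(3/2) + 170*√2*√150) - (41 - 68)² = (28900 + 25500 + √2*(750*√6) + 170*√2*(5*√6)) - 1*(-27)² = (28900 + 25500 + 1500*√3 + 1700*√3) - 1*729 = (54400 + 3200*√3) - 729 = 53671 + 3200*√3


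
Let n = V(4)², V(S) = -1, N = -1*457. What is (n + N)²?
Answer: 207936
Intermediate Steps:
N = -457
n = 1 (n = (-1)² = 1)
(n + N)² = (1 - 457)² = (-456)² = 207936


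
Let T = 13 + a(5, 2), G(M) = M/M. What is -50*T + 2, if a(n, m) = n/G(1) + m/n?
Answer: -918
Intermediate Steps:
G(M) = 1
a(n, m) = n + m/n (a(n, m) = n/1 + m/n = n*1 + m/n = n + m/n)
T = 92/5 (T = 13 + (5 + 2/5) = 13 + (5 + 2*(⅕)) = 13 + (5 + ⅖) = 13 + 27/5 = 92/5 ≈ 18.400)
-50*T + 2 = -50*92/5 + 2 = -920 + 2 = -918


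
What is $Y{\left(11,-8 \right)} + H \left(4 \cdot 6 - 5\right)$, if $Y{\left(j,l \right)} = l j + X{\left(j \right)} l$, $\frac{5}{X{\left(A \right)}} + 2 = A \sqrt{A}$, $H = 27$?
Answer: $\frac{563895}{1327} - \frac{440 \sqrt{11}}{1327} \approx 423.84$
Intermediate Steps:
$X{\left(A \right)} = \frac{5}{-2 + A^{\frac{3}{2}}}$ ($X{\left(A \right)} = \frac{5}{-2 + A \sqrt{A}} = \frac{5}{-2 + A^{\frac{3}{2}}}$)
$Y{\left(j,l \right)} = j l + \frac{5 l}{-2 + j^{\frac{3}{2}}}$ ($Y{\left(j,l \right)} = l j + \frac{5}{-2 + j^{\frac{3}{2}}} l = j l + \frac{5 l}{-2 + j^{\frac{3}{2}}}$)
$Y{\left(11,-8 \right)} + H \left(4 \cdot 6 - 5\right) = - \frac{8 \left(5 + 11 \left(-2 + 11^{\frac{3}{2}}\right)\right)}{-2 + 11^{\frac{3}{2}}} + 27 \left(4 \cdot 6 - 5\right) = - \frac{8 \left(5 + 11 \left(-2 + 11 \sqrt{11}\right)\right)}{-2 + 11 \sqrt{11}} + 27 \left(24 - 5\right) = - \frac{8 \left(5 - \left(22 - 121 \sqrt{11}\right)\right)}{-2 + 11 \sqrt{11}} + 27 \cdot 19 = - \frac{8 \left(-17 + 121 \sqrt{11}\right)}{-2 + 11 \sqrt{11}} + 513 = 513 - \frac{8 \left(-17 + 121 \sqrt{11}\right)}{-2 + 11 \sqrt{11}}$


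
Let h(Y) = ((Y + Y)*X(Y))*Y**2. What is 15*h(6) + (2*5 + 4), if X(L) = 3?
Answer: 19454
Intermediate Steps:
h(Y) = 6*Y**3 (h(Y) = ((Y + Y)*3)*Y**2 = ((2*Y)*3)*Y**2 = (6*Y)*Y**2 = 6*Y**3)
15*h(6) + (2*5 + 4) = 15*(6*6**3) + (2*5 + 4) = 15*(6*216) + (10 + 4) = 15*1296 + 14 = 19440 + 14 = 19454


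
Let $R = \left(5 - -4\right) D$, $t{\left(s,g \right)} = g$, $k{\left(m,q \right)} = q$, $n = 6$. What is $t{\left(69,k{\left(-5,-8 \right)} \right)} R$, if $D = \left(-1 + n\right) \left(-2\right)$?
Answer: $720$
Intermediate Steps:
$D = -10$ ($D = \left(-1 + 6\right) \left(-2\right) = 5 \left(-2\right) = -10$)
$R = -90$ ($R = \left(5 - -4\right) \left(-10\right) = \left(5 + 4\right) \left(-10\right) = 9 \left(-10\right) = -90$)
$t{\left(69,k{\left(-5,-8 \right)} \right)} R = \left(-8\right) \left(-90\right) = 720$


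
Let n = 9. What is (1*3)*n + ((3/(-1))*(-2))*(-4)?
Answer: 3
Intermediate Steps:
(1*3)*n + ((3/(-1))*(-2))*(-4) = (1*3)*9 + ((3/(-1))*(-2))*(-4) = 3*9 + ((3*(-1))*(-2))*(-4) = 27 - 3*(-2)*(-4) = 27 + 6*(-4) = 27 - 24 = 3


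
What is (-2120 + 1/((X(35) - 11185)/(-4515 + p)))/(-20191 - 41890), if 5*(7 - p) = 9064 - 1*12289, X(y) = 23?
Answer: 23659577/692948122 ≈ 0.034143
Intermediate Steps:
p = 652 (p = 7 - (9064 - 1*12289)/5 = 7 - (9064 - 12289)/5 = 7 - ⅕*(-3225) = 7 + 645 = 652)
(-2120 + 1/((X(35) - 11185)/(-4515 + p)))/(-20191 - 41890) = (-2120 + 1/((23 - 11185)/(-4515 + 652)))/(-20191 - 41890) = (-2120 + 1/(-11162/(-3863)))/(-62081) = (-2120 + 1/(-11162*(-1/3863)))*(-1/62081) = (-2120 + 1/(11162/3863))*(-1/62081) = (-2120 + 3863/11162)*(-1/62081) = -23659577/11162*(-1/62081) = 23659577/692948122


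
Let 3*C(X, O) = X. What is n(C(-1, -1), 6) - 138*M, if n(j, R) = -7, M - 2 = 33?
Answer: -4837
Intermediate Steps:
M = 35 (M = 2 + 33 = 35)
C(X, O) = X/3
n(C(-1, -1), 6) - 138*M = -7 - 138*35 = -7 - 4830 = -4837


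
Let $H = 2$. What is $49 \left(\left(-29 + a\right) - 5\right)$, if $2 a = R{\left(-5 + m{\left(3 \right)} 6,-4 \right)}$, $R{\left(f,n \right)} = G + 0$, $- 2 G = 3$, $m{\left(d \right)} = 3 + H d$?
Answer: $- \frac{6811}{4} \approx -1702.8$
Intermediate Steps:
$m{\left(d \right)} = 3 + 2 d$
$G = - \frac{3}{2}$ ($G = \left(- \frac{1}{2}\right) 3 = - \frac{3}{2} \approx -1.5$)
$R{\left(f,n \right)} = - \frac{3}{2}$ ($R{\left(f,n \right)} = - \frac{3}{2} + 0 = - \frac{3}{2}$)
$a = - \frac{3}{4}$ ($a = \frac{1}{2} \left(- \frac{3}{2}\right) = - \frac{3}{4} \approx -0.75$)
$49 \left(\left(-29 + a\right) - 5\right) = 49 \left(\left(-29 - \frac{3}{4}\right) - 5\right) = 49 \left(- \frac{119}{4} - 5\right) = 49 \left(- \frac{139}{4}\right) = - \frac{6811}{4}$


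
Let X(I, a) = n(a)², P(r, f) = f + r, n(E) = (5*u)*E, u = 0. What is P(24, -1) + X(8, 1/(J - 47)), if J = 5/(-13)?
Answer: 23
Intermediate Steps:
n(E) = 0 (n(E) = (5*0)*E = 0*E = 0)
J = -5/13 (J = 5*(-1/13) = -5/13 ≈ -0.38462)
X(I, a) = 0 (X(I, a) = 0² = 0)
P(24, -1) + X(8, 1/(J - 47)) = (-1 + 24) + 0 = 23 + 0 = 23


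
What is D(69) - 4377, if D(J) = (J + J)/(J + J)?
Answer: -4376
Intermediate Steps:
D(J) = 1 (D(J) = (2*J)/((2*J)) = (2*J)*(1/(2*J)) = 1)
D(69) - 4377 = 1 - 4377 = -4376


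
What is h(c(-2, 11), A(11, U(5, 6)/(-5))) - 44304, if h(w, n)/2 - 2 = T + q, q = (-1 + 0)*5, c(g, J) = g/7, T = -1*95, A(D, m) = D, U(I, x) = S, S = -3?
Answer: -44500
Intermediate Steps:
U(I, x) = -3
T = -95
c(g, J) = g/7 (c(g, J) = g*(⅐) = g/7)
q = -5 (q = -1*5 = -5)
h(w, n) = -196 (h(w, n) = 4 + 2*(-95 - 5) = 4 + 2*(-100) = 4 - 200 = -196)
h(c(-2, 11), A(11, U(5, 6)/(-5))) - 44304 = -196 - 44304 = -44500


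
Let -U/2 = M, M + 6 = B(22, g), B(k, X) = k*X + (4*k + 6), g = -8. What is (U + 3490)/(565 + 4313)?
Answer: 611/813 ≈ 0.75154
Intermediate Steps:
B(k, X) = 6 + 4*k + X*k (B(k, X) = X*k + (6 + 4*k) = 6 + 4*k + X*k)
M = -88 (M = -6 + (6 + 4*22 - 8*22) = -6 + (6 + 88 - 176) = -6 - 82 = -88)
U = 176 (U = -2*(-88) = 176)
(U + 3490)/(565 + 4313) = (176 + 3490)/(565 + 4313) = 3666/4878 = 3666*(1/4878) = 611/813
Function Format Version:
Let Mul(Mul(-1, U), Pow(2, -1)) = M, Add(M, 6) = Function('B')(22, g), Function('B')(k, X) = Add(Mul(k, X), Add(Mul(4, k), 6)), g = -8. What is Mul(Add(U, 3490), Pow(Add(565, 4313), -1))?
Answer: Rational(611, 813) ≈ 0.75154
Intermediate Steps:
Function('B')(k, X) = Add(6, Mul(4, k), Mul(X, k)) (Function('B')(k, X) = Add(Mul(X, k), Add(6, Mul(4, k))) = Add(6, Mul(4, k), Mul(X, k)))
M = -88 (M = Add(-6, Add(6, Mul(4, 22), Mul(-8, 22))) = Add(-6, Add(6, 88, -176)) = Add(-6, -82) = -88)
U = 176 (U = Mul(-2, -88) = 176)
Mul(Add(U, 3490), Pow(Add(565, 4313), -1)) = Mul(Add(176, 3490), Pow(Add(565, 4313), -1)) = Mul(3666, Pow(4878, -1)) = Mul(3666, Rational(1, 4878)) = Rational(611, 813)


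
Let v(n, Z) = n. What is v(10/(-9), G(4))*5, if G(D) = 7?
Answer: -50/9 ≈ -5.5556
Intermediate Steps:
v(10/(-9), G(4))*5 = (10/(-9))*5 = (10*(-⅑))*5 = -10/9*5 = -50/9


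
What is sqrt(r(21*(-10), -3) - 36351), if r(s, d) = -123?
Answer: I*sqrt(36474) ≈ 190.98*I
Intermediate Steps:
sqrt(r(21*(-10), -3) - 36351) = sqrt(-123 - 36351) = sqrt(-36474) = I*sqrt(36474)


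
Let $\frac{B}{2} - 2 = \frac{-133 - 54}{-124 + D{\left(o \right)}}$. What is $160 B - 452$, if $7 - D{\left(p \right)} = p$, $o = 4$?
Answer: $\frac{7508}{11} \approx 682.54$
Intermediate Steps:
$D{\left(p \right)} = 7 - p$
$B = \frac{78}{11}$ ($B = 4 + 2 \frac{-133 - 54}{-124 + \left(7 - 4\right)} = 4 + 2 \left(- \frac{187}{-124 + \left(7 - 4\right)}\right) = 4 + 2 \left(- \frac{187}{-124 + 3}\right) = 4 + 2 \left(- \frac{187}{-121}\right) = 4 + 2 \left(\left(-187\right) \left(- \frac{1}{121}\right)\right) = 4 + 2 \cdot \frac{17}{11} = 4 + \frac{34}{11} = \frac{78}{11} \approx 7.0909$)
$160 B - 452 = 160 \cdot \frac{78}{11} - 452 = \frac{12480}{11} - 452 = \frac{7508}{11}$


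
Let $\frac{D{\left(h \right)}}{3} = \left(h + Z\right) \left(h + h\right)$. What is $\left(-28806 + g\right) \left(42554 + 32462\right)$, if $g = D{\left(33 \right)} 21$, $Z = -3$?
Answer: $7196584944$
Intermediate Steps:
$D{\left(h \right)} = 6 h \left(-3 + h\right)$ ($D{\left(h \right)} = 3 \left(h - 3\right) \left(h + h\right) = 3 \left(-3 + h\right) 2 h = 3 \cdot 2 h \left(-3 + h\right) = 6 h \left(-3 + h\right)$)
$g = 124740$ ($g = 6 \cdot 33 \left(-3 + 33\right) 21 = 6 \cdot 33 \cdot 30 \cdot 21 = 5940 \cdot 21 = 124740$)
$\left(-28806 + g\right) \left(42554 + 32462\right) = \left(-28806 + 124740\right) \left(42554 + 32462\right) = 95934 \cdot 75016 = 7196584944$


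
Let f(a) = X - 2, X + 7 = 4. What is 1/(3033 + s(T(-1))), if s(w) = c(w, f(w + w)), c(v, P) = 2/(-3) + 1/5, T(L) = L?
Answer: 15/45488 ≈ 0.00032976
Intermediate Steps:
X = -3 (X = -7 + 4 = -3)
f(a) = -5 (f(a) = -3 - 2 = -5)
c(v, P) = -7/15 (c(v, P) = 2*(-⅓) + 1*(⅕) = -⅔ + ⅕ = -7/15)
s(w) = -7/15
1/(3033 + s(T(-1))) = 1/(3033 - 7/15) = 1/(45488/15) = 15/45488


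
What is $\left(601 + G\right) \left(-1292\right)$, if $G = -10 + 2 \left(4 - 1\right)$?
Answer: $-771324$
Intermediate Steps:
$G = -4$ ($G = -10 + 2 \cdot 3 = -10 + 6 = -4$)
$\left(601 + G\right) \left(-1292\right) = \left(601 - 4\right) \left(-1292\right) = 597 \left(-1292\right) = -771324$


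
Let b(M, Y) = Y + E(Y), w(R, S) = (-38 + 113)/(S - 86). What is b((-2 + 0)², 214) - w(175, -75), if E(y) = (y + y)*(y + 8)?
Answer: 15332105/161 ≈ 95231.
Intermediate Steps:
E(y) = 2*y*(8 + y) (E(y) = (2*y)*(8 + y) = 2*y*(8 + y))
w(R, S) = 75/(-86 + S)
b(M, Y) = Y + 2*Y*(8 + Y)
b((-2 + 0)², 214) - w(175, -75) = 214*(17 + 2*214) - 75/(-86 - 75) = 214*(17 + 428) - 75/(-161) = 214*445 - 75*(-1)/161 = 95230 - 1*(-75/161) = 95230 + 75/161 = 15332105/161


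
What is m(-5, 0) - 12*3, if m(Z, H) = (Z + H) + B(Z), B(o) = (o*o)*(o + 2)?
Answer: -116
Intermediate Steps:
B(o) = o**2*(2 + o)
m(Z, H) = H + Z + Z**2*(2 + Z) (m(Z, H) = (Z + H) + Z**2*(2 + Z) = (H + Z) + Z**2*(2 + Z) = H + Z + Z**2*(2 + Z))
m(-5, 0) - 12*3 = (0 - 5 + (-5)**2*(2 - 5)) - 12*3 = (0 - 5 + 25*(-3)) - 36 = (0 - 5 - 75) - 36 = -80 - 36 = -116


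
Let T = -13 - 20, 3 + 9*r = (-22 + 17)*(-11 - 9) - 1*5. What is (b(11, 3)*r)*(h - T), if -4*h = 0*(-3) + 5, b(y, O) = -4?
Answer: -11684/9 ≈ -1298.2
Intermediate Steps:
r = 92/9 (r = -⅓ + ((-22 + 17)*(-11 - 9) - 1*5)/9 = -⅓ + (-5*(-20) - 5)/9 = -⅓ + (100 - 5)/9 = -⅓ + (⅑)*95 = -⅓ + 95/9 = 92/9 ≈ 10.222)
h = -5/4 (h = -(0*(-3) + 5)/4 = -(0 + 5)/4 = -¼*5 = -5/4 ≈ -1.2500)
T = -33
(b(11, 3)*r)*(h - T) = (-4*92/9)*(-5/4 - 1*(-33)) = -368*(-5/4 + 33)/9 = -368/9*127/4 = -11684/9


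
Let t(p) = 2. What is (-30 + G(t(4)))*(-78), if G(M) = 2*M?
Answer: 2028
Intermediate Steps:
(-30 + G(t(4)))*(-78) = (-30 + 2*2)*(-78) = (-30 + 4)*(-78) = -26*(-78) = 2028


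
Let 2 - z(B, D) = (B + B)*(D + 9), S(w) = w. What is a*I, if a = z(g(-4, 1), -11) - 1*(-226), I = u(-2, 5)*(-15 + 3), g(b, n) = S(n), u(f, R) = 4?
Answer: -11136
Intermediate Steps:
g(b, n) = n
z(B, D) = 2 - 2*B*(9 + D) (z(B, D) = 2 - (B + B)*(D + 9) = 2 - 2*B*(9 + D))
I = -48 (I = 4*(-15 + 3) = 4*(-12) = -48)
a = 232 (a = (2 - 18*1 - 2*1*(-11)) - 1*(-226) = (2 - 18 + 22) + 226 = 6 + 226 = 232)
a*I = 232*(-48) = -11136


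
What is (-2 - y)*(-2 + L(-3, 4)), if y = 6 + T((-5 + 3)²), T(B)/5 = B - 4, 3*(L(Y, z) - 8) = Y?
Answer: -40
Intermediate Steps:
L(Y, z) = 8 + Y/3
T(B) = -20 + 5*B (T(B) = 5*(B - 4) = 5*(-4 + B) = -20 + 5*B)
y = 6 (y = 6 + (-20 + 5*(-5 + 3)²) = 6 + (-20 + 5*(-2)²) = 6 + (-20 + 5*4) = 6 + (-20 + 20) = 6 + 0 = 6)
(-2 - y)*(-2 + L(-3, 4)) = (-2 - 1*6)*(-2 + (8 + (⅓)*(-3))) = (-2 - 6)*(-2 + (8 - 1)) = -8*(-2 + 7) = -8*5 = -40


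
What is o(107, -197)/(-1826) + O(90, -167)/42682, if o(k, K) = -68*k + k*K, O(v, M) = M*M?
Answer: 315293356/19484333 ≈ 16.182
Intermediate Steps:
O(v, M) = M²
o(k, K) = -68*k + K*k
o(107, -197)/(-1826) + O(90, -167)/42682 = (107*(-68 - 197))/(-1826) + (-167)²/42682 = (107*(-265))*(-1/1826) + 27889*(1/42682) = -28355*(-1/1826) + 27889/42682 = 28355/1826 + 27889/42682 = 315293356/19484333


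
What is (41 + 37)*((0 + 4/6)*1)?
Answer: 52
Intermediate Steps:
(41 + 37)*((0 + 4/6)*1) = 78*((0 + 4*(⅙))*1) = 78*((0 + ⅔)*1) = 78*((⅔)*1) = 78*(⅔) = 52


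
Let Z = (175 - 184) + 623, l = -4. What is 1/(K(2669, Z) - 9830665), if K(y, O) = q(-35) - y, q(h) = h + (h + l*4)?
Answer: -1/9833420 ≈ -1.0169e-7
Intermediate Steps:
q(h) = -16 + 2*h (q(h) = h + (h - 4*4) = h + (h - 16) = h + (-16 + h) = -16 + 2*h)
Z = 614 (Z = -9 + 623 = 614)
K(y, O) = -86 - y (K(y, O) = (-16 + 2*(-35)) - y = (-16 - 70) - y = -86 - y)
1/(K(2669, Z) - 9830665) = 1/((-86 - 1*2669) - 9830665) = 1/((-86 - 2669) - 9830665) = 1/(-2755 - 9830665) = 1/(-9833420) = -1/9833420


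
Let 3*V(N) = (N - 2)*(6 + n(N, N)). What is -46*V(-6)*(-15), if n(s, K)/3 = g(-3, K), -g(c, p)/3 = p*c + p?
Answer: 187680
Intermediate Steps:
g(c, p) = -3*p - 3*c*p (g(c, p) = -3*(p*c + p) = -3*(c*p + p) = -3*(p + c*p) = -3*p - 3*c*p)
n(s, K) = 18*K (n(s, K) = 3*(-3*K*(1 - 3)) = 3*(-3*K*(-2)) = 3*(6*K) = 18*K)
V(N) = (-2 + N)*(6 + 18*N)/3 (V(N) = ((N - 2)*(6 + 18*N))/3 = ((-2 + N)*(6 + 18*N))/3 = (-2 + N)*(6 + 18*N)/3)
-46*V(-6)*(-15) = -46*(-4 - 10*(-6) + 6*(-6)²)*(-15) = -46*(-4 + 60 + 6*36)*(-15) = -46*(-4 + 60 + 216)*(-15) = -46*272*(-15) = -12512*(-15) = 187680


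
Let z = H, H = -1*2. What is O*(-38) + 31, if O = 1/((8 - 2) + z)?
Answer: 43/2 ≈ 21.500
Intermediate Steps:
H = -2
z = -2
O = ¼ (O = 1/((8 - 2) - 2) = 1/(6 - 2) = 1/4 = ¼ ≈ 0.25000)
O*(-38) + 31 = (¼)*(-38) + 31 = -19/2 + 31 = 43/2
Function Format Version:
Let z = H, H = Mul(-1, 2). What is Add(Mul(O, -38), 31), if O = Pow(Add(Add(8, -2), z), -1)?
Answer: Rational(43, 2) ≈ 21.500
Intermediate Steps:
H = -2
z = -2
O = Rational(1, 4) (O = Pow(Add(Add(8, -2), -2), -1) = Pow(Add(6, -2), -1) = Pow(4, -1) = Rational(1, 4) ≈ 0.25000)
Add(Mul(O, -38), 31) = Add(Mul(Rational(1, 4), -38), 31) = Add(Rational(-19, 2), 31) = Rational(43, 2)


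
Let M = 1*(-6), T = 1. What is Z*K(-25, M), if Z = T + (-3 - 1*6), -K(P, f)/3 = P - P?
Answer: 0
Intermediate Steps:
M = -6
K(P, f) = 0 (K(P, f) = -3*(P - P) = -3*0 = 0)
Z = -8 (Z = 1 + (-3 - 1*6) = 1 + (-3 - 6) = 1 - 9 = -8)
Z*K(-25, M) = -8*0 = 0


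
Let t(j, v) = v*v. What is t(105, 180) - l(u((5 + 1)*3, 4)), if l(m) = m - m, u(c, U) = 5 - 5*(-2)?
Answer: 32400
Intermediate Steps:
t(j, v) = v²
u(c, U) = 15 (u(c, U) = 5 + 10 = 15)
l(m) = 0
t(105, 180) - l(u((5 + 1)*3, 4)) = 180² - 1*0 = 32400 + 0 = 32400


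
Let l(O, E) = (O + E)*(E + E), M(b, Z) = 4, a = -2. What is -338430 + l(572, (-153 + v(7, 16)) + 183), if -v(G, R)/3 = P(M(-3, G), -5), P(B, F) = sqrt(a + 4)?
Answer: -302274 - 3792*sqrt(2) ≈ -3.0764e+5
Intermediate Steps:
P(B, F) = sqrt(2) (P(B, F) = sqrt(-2 + 4) = sqrt(2))
v(G, R) = -3*sqrt(2)
l(O, E) = 2*E*(E + O) (l(O, E) = (E + O)*(2*E) = 2*E*(E + O))
-338430 + l(572, (-153 + v(7, 16)) + 183) = -338430 + 2*((-153 - 3*sqrt(2)) + 183)*(((-153 - 3*sqrt(2)) + 183) + 572) = -338430 + 2*(30 - 3*sqrt(2))*((30 - 3*sqrt(2)) + 572) = -338430 + 2*(30 - 3*sqrt(2))*(602 - 3*sqrt(2))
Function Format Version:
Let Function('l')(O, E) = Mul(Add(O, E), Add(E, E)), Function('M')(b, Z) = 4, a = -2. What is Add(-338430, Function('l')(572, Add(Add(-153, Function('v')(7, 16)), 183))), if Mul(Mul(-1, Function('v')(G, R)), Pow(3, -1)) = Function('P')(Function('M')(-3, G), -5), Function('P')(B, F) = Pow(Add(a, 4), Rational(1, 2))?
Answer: Add(-302274, Mul(-3792, Pow(2, Rational(1, 2)))) ≈ -3.0764e+5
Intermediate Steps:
Function('P')(B, F) = Pow(2, Rational(1, 2)) (Function('P')(B, F) = Pow(Add(-2, 4), Rational(1, 2)) = Pow(2, Rational(1, 2)))
Function('v')(G, R) = Mul(-3, Pow(2, Rational(1, 2)))
Function('l')(O, E) = Mul(2, E, Add(E, O)) (Function('l')(O, E) = Mul(Add(E, O), Mul(2, E)) = Mul(2, E, Add(E, O)))
Add(-338430, Function('l')(572, Add(Add(-153, Function('v')(7, 16)), 183))) = Add(-338430, Mul(2, Add(Add(-153, Mul(-3, Pow(2, Rational(1, 2)))), 183), Add(Add(Add(-153, Mul(-3, Pow(2, Rational(1, 2)))), 183), 572))) = Add(-338430, Mul(2, Add(30, Mul(-3, Pow(2, Rational(1, 2)))), Add(Add(30, Mul(-3, Pow(2, Rational(1, 2)))), 572))) = Add(-338430, Mul(2, Add(30, Mul(-3, Pow(2, Rational(1, 2)))), Add(602, Mul(-3, Pow(2, Rational(1, 2))))))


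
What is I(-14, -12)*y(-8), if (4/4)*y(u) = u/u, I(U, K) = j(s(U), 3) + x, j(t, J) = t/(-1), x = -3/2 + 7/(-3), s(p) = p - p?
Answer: -23/6 ≈ -3.8333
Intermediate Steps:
s(p) = 0
x = -23/6 (x = -3*½ + 7*(-⅓) = -3/2 - 7/3 = -23/6 ≈ -3.8333)
j(t, J) = -t (j(t, J) = t*(-1) = -t)
I(U, K) = -23/6 (I(U, K) = -1*0 - 23/6 = 0 - 23/6 = -23/6)
y(u) = 1 (y(u) = u/u = 1)
I(-14, -12)*y(-8) = -23/6*1 = -23/6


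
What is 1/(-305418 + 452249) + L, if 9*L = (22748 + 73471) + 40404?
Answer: 6686830574/440493 ≈ 15180.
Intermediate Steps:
L = 45541/3 (L = ((22748 + 73471) + 40404)/9 = (96219 + 40404)/9 = (1/9)*136623 = 45541/3 ≈ 15180.)
1/(-305418 + 452249) + L = 1/(-305418 + 452249) + 45541/3 = 1/146831 + 45541/3 = 6686830574/440493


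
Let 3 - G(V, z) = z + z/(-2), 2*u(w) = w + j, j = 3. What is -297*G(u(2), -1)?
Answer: -2079/2 ≈ -1039.5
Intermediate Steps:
u(w) = 3/2 + w/2 (u(w) = (w + 3)/2 = (3 + w)/2 = 3/2 + w/2)
G(V, z) = 3 - z/2 (G(V, z) = 3 - (z + z/(-2)) = 3 - (z + z*(-1/2)) = 3 - (z - z/2) = 3 - z/2)
-297*G(u(2), -1) = -297*(3 - 1/2*(-1)) = -297*(3 + 1/2) = -297*7/2 = -2079/2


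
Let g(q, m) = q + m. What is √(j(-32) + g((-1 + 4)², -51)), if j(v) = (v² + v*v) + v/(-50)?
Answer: 3*√5574/5 ≈ 44.796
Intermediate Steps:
g(q, m) = m + q
j(v) = 2*v² - v/50 (j(v) = (v² + v²) + v*(-1/50) = 2*v² - v/50)
√(j(-32) + g((-1 + 4)², -51)) = √((1/50)*(-32)*(-1 + 100*(-32)) + (-51 + (-1 + 4)²)) = √((1/50)*(-32)*(-1 - 3200) + (-51 + 3²)) = √((1/50)*(-32)*(-3201) + (-51 + 9)) = √(51216/25 - 42) = √(50166/25) = 3*√5574/5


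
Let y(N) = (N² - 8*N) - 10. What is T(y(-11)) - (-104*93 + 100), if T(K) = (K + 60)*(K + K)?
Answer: 112654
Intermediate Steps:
y(N) = -10 + N² - 8*N
T(K) = 2*K*(60 + K) (T(K) = (60 + K)*(2*K) = 2*K*(60 + K))
T(y(-11)) - (-104*93 + 100) = 2*(-10 + (-11)² - 8*(-11))*(60 + (-10 + (-11)² - 8*(-11))) - (-104*93 + 100) = 2*(-10 + 121 + 88)*(60 + (-10 + 121 + 88)) - (-9672 + 100) = 2*199*(60 + 199) - 1*(-9572) = 2*199*259 + 9572 = 103082 + 9572 = 112654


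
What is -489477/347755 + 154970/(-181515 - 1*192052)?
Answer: -236744046809/129909792085 ≈ -1.8224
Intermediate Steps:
-489477/347755 + 154970/(-181515 - 1*192052) = -489477*1/347755 + 154970/(-181515 - 192052) = -489477/347755 + 154970/(-373567) = -489477/347755 + 154970*(-1/373567) = -489477/347755 - 154970/373567 = -236744046809/129909792085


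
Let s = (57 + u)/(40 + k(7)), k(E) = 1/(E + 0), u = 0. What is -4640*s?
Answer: -1851360/281 ≈ -6588.5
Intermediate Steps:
k(E) = 1/E
s = 399/281 (s = (57 + 0)/(40 + 1/7) = 57/(40 + 1/7) = 57/(281/7) = 57*(7/281) = 399/281 ≈ 1.4199)
-4640*s = -4640*399/281 = -1851360/281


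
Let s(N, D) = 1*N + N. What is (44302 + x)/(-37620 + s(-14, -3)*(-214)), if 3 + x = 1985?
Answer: -11571/7907 ≈ -1.4634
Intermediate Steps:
x = 1982 (x = -3 + 1985 = 1982)
s(N, D) = 2*N (s(N, D) = N + N = 2*N)
(44302 + x)/(-37620 + s(-14, -3)*(-214)) = (44302 + 1982)/(-37620 + (2*(-14))*(-214)) = 46284/(-37620 - 28*(-214)) = 46284/(-37620 + 5992) = 46284/(-31628) = 46284*(-1/31628) = -11571/7907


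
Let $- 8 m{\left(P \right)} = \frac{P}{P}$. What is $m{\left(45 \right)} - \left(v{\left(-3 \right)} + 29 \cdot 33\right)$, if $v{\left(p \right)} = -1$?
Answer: $- \frac{7649}{8} \approx -956.13$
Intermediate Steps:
$m{\left(P \right)} = - \frac{1}{8}$ ($m{\left(P \right)} = - \frac{P \frac{1}{P}}{8} = \left(- \frac{1}{8}\right) 1 = - \frac{1}{8}$)
$m{\left(45 \right)} - \left(v{\left(-3 \right)} + 29 \cdot 33\right) = - \frac{1}{8} - \left(-1 + 29 \cdot 33\right) = - \frac{1}{8} - \left(-1 + 957\right) = - \frac{1}{8} - 956 = - \frac{7649}{8}$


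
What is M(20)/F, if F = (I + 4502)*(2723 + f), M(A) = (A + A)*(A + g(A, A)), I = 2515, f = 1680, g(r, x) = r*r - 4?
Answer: 16640/30895851 ≈ 0.00053858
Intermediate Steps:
g(r, x) = -4 + r² (g(r, x) = r² - 4 = -4 + r²)
M(A) = 2*A*(-4 + A + A²) (M(A) = (A + A)*(A + (-4 + A²)) = (2*A)*(-4 + A + A²) = 2*A*(-4 + A + A²))
F = 30895851 (F = (2515 + 4502)*(2723 + 1680) = 7017*4403 = 30895851)
M(20)/F = (2*20*(-4 + 20 + 20²))/30895851 = (2*20*(-4 + 20 + 400))*(1/30895851) = (2*20*416)*(1/30895851) = 16640*(1/30895851) = 16640/30895851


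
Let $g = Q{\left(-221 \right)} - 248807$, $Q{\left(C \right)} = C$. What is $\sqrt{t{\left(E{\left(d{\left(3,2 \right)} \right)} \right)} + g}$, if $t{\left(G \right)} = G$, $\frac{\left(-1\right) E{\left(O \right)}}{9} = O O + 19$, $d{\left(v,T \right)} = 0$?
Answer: $i \sqrt{249199} \approx 499.2 i$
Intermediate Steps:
$E{\left(O \right)} = -171 - 9 O^{2}$ ($E{\left(O \right)} = - 9 \left(O O + 19\right) = - 9 \left(O^{2} + 19\right) = - 9 \left(19 + O^{2}\right) = -171 - 9 O^{2}$)
$g = -249028$ ($g = -221 - 248807 = -249028$)
$\sqrt{t{\left(E{\left(d{\left(3,2 \right)} \right)} \right)} + g} = \sqrt{\left(-171 - 9 \cdot 0^{2}\right) - 249028} = \sqrt{\left(-171 - 0\right) - 249028} = \sqrt{\left(-171 + 0\right) - 249028} = \sqrt{-171 - 249028} = \sqrt{-249199} = i \sqrt{249199}$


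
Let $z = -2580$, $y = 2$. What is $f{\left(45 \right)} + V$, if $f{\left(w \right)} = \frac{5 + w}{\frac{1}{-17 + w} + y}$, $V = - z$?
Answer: $\frac{148460}{57} \approx 2604.6$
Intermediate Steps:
$V = 2580$ ($V = \left(-1\right) \left(-2580\right) = 2580$)
$f{\left(w \right)} = \frac{5 + w}{2 + \frac{1}{-17 + w}}$ ($f{\left(w \right)} = \frac{5 + w}{\frac{1}{-17 + w} + 2} = \frac{5 + w}{2 + \frac{1}{-17 + w}}$)
$f{\left(45 \right)} + V = \frac{-85 + 45^{2} - 540}{-33 + 2 \cdot 45} + 2580 = \frac{-85 + 2025 - 540}{-33 + 90} + 2580 = \frac{1}{57} \cdot 1400 + 2580 = \frac{1400}{57} + 2580 = \frac{148460}{57}$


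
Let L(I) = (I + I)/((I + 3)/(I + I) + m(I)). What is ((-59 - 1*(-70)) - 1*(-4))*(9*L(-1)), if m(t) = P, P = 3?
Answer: -135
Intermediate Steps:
m(t) = 3
L(I) = 2*I/(3 + (3 + I)/(2*I)) (L(I) = (I + I)/((I + 3)/(I + I) + 3) = (2*I)/((3 + I)/((2*I)) + 3) = (2*I)/((3 + I)*(1/(2*I)) + 3) = (2*I)/((3 + I)/(2*I) + 3) = (2*I)/(3 + (3 + I)/(2*I)) = 2*I/(3 + (3 + I)/(2*I)))
((-59 - 1*(-70)) - 1*(-4))*(9*L(-1)) = ((-59 - 1*(-70)) - 1*(-4))*(9*(4*(-1)²/(3 + 7*(-1)))) = ((-59 + 70) + 4)*(9*(4*1/(3 - 7))) = (11 + 4)*(9*(4*1/(-4))) = 15*(9*(4*1*(-¼))) = 15*(9*(-1)) = 15*(-9) = -135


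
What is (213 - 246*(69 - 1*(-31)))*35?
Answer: -853545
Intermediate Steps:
(213 - 246*(69 - 1*(-31)))*35 = (213 - 246*(69 + 31))*35 = (213 - 246*100)*35 = (213 - 24600)*35 = -24387*35 = -853545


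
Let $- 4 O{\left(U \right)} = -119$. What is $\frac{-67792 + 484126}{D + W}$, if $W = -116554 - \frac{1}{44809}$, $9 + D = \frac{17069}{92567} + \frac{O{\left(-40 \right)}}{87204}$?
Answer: $- \frac{602364983251505958432}{168646707395732414903} \approx -3.5718$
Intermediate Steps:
$O{\left(U \right)} = \frac{119}{4}$ ($O{\left(U \right)} = \left(- \frac{1}{4}\right) \left(-119\right) = \frac{119}{4}$)
$D = - \frac{284634700271}{32288850672}$ ($D = -9 + \left(\frac{17069}{92567} + \frac{119}{4 \cdot 87204}\right) = -9 + \left(17069 \cdot \frac{1}{92567} + \frac{119}{4} \cdot \frac{1}{87204}\right) = -9 + \left(\frac{17069}{92567} + \frac{119}{348816}\right) = -9 + \frac{5964955777}{32288850672} = - \frac{284634700271}{32288850672} \approx -8.8153$)
$W = - \frac{5222668187}{44809}$ ($W = -116554 - \frac{1}{44809} = - \frac{5222668187}{44809} \approx -1.1655 \cdot 10^{5}$)
$\frac{-67792 + 484126}{D + W} = \frac{-67792 + 484126}{- \frac{284634700271}{32288850672} - \frac{5222668187}{44809}} = \frac{416334}{- \frac{168646707395732414903}{1446831109761648}} = 416334 \left(- \frac{1446831109761648}{168646707395732414903}\right) = - \frac{602364983251505958432}{168646707395732414903}$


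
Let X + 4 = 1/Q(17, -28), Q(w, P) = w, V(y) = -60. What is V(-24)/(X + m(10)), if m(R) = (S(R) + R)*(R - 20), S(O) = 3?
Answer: 340/759 ≈ 0.44796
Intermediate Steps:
X = -67/17 (X = -4 + 1/17 = -67/17 ≈ -3.9412)
m(R) = (-20 + R)*(3 + R) (m(R) = (3 + R)*(R - 20) = (3 + R)*(-20 + R) = (-20 + R)*(3 + R))
V(-24)/(X + m(10)) = -60/(-67/17 + (-60 + 10² - 17*10)) = -60/(-67/17 + (-60 + 100 - 170)) = -60/(-67/17 - 130) = -60/(-2277/17) = -60*(-17/2277) = 340/759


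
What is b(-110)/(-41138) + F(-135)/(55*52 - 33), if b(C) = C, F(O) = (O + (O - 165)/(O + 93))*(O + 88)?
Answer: 866323380/407039941 ≈ 2.1283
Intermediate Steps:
F(O) = (88 + O)*(O + (-165 + O)/(93 + O)) (F(O) = (O + (-165 + O)/(93 + O))*(88 + O) = (88 + O)*(O + (-165 + O)/(93 + O)))
b(-110)/(-41138) + F(-135)/(55*52 - 33) = -110/(-41138) + ((-14520 + (-135)³ + 182*(-135)² + 8107*(-135))/(93 - 135))/(55*52 - 33) = -110*(-1/41138) + ((-14520 - 2460375 + 182*18225 - 1094445)/(-42))/(2860 - 33) = 55/20569 - (-14520 - 2460375 + 3316950 - 1094445)/42/2827 = 55/20569 - 1/42*(-252390)*(1/2827) = 55/20569 + (42065/7)*(1/2827) = 55/20569 + 42065/19789 = 866323380/407039941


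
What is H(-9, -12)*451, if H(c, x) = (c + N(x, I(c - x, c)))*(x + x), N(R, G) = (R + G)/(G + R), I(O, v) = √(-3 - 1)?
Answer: 86592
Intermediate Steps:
I(O, v) = 2*I (I(O, v) = √(-4) = 2*I)
N(R, G) = 1 (N(R, G) = (G + R)/(G + R) = 1)
H(c, x) = 2*x*(1 + c) (H(c, x) = (c + 1)*(x + x) = (1 + c)*(2*x) = 2*x*(1 + c))
H(-9, -12)*451 = (2*(-12)*(1 - 9))*451 = (2*(-12)*(-8))*451 = 192*451 = 86592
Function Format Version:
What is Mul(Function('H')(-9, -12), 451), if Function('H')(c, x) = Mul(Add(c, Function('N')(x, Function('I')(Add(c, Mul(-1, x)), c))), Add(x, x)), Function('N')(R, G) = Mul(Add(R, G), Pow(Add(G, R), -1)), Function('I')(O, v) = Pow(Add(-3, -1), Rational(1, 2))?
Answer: 86592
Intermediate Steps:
Function('I')(O, v) = Mul(2, I) (Function('I')(O, v) = Pow(-4, Rational(1, 2)) = Mul(2, I))
Function('N')(R, G) = 1 (Function('N')(R, G) = Mul(Add(G, R), Pow(Add(G, R), -1)) = 1)
Function('H')(c, x) = Mul(2, x, Add(1, c)) (Function('H')(c, x) = Mul(Add(c, 1), Add(x, x)) = Mul(Add(1, c), Mul(2, x)) = Mul(2, x, Add(1, c)))
Mul(Function('H')(-9, -12), 451) = Mul(Mul(2, -12, Add(1, -9)), 451) = Mul(Mul(2, -12, -8), 451) = Mul(192, 451) = 86592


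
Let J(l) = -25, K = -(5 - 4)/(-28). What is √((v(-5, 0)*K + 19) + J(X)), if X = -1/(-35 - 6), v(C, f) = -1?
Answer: 13*I*√7/14 ≈ 2.4568*I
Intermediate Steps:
X = 1/41 (X = -1/(-41) = -1*(-1/41) = 1/41 ≈ 0.024390)
K = 1/28 (K = -1*1*(-1/28) = -1*(-1/28) = 1/28 ≈ 0.035714)
√((v(-5, 0)*K + 19) + J(X)) = √((-1*1/28 + 19) - 25) = √((-1/28 + 19) - 25) = √(531/28 - 25) = √(-169/28) = 13*I*√7/14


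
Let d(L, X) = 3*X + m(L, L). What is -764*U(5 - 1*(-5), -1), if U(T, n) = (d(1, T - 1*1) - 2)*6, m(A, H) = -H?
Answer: -110016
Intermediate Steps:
d(L, X) = -L + 3*X (d(L, X) = 3*X - L = -L + 3*X)
U(T, n) = -36 + 18*T (U(T, n) = ((-1*1 + 3*(T - 1*1)) - 2)*6 = ((-1 + 3*(T - 1)) - 2)*6 = ((-1 + 3*(-1 + T)) - 2)*6 = ((-1 + (-3 + 3*T)) - 2)*6 = ((-4 + 3*T) - 2)*6 = (-6 + 3*T)*6 = -36 + 18*T)
-764*U(5 - 1*(-5), -1) = -764*(-36 + 18*(5 - 1*(-5))) = -764*(-36 + 18*(5 + 5)) = -764*(-36 + 18*10) = -764*(-36 + 180) = -764*144 = -110016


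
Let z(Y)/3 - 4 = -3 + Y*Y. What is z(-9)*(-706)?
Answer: -173676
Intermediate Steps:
z(Y) = 3 + 3*Y² (z(Y) = 12 + 3*(-3 + Y*Y) = 12 + 3*(-3 + Y²) = 12 + (-9 + 3*Y²) = 3 + 3*Y²)
z(-9)*(-706) = (3 + 3*(-9)²)*(-706) = (3 + 3*81)*(-706) = (3 + 243)*(-706) = 246*(-706) = -173676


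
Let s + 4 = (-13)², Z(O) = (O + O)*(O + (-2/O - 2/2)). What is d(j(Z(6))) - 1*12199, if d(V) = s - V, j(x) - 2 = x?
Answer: -12092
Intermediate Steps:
Z(O) = 2*O*(-1 + O - 2/O) (Z(O) = (2*O)*(O + (-2/O - 2*½)) = (2*O)*(O + (-2/O - 1)) = (2*O)*(O + (-1 - 2/O)) = (2*O)*(-1 + O - 2/O) = 2*O*(-1 + O - 2/O))
j(x) = 2 + x
s = 165 (s = -4 + (-13)² = -4 + 169 = 165)
d(V) = 165 - V
d(j(Z(6))) - 1*12199 = (165 - (2 + (-4 - 2*6 + 2*6²))) - 1*12199 = (165 - (2 + (-4 - 12 + 2*36))) - 12199 = (165 - (2 + (-4 - 12 + 72))) - 12199 = (165 - (2 + 56)) - 12199 = (165 - 1*58) - 12199 = (165 - 58) - 12199 = 107 - 12199 = -12092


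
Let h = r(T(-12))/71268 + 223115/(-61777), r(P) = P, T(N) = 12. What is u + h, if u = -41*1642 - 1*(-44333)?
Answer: -8435842057575/366893603 ≈ -22993.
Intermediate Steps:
u = -22989 (u = -67322 + 44333 = -22989)
h = -1325018208/366893603 (h = 12/71268 + 223115/(-61777) = 12*(1/71268) + 223115*(-1/61777) = 1/5939 - 223115/61777 = -1325018208/366893603 ≈ -3.6115)
u + h = -22989 - 1325018208/366893603 = -8435842057575/366893603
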